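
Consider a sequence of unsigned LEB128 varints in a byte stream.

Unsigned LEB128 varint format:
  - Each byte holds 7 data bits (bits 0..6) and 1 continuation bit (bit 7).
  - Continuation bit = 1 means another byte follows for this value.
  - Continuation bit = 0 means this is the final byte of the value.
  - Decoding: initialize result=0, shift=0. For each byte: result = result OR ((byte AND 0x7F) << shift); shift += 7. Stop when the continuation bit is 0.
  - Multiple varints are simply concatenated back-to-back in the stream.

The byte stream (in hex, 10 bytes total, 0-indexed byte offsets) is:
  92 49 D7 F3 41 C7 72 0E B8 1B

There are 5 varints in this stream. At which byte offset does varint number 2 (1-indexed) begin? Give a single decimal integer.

Answer: 2

Derivation:
  byte[0]=0x92 cont=1 payload=0x12=18: acc |= 18<<0 -> acc=18 shift=7
  byte[1]=0x49 cont=0 payload=0x49=73: acc |= 73<<7 -> acc=9362 shift=14 [end]
Varint 1: bytes[0:2] = 92 49 -> value 9362 (2 byte(s))
  byte[2]=0xD7 cont=1 payload=0x57=87: acc |= 87<<0 -> acc=87 shift=7
  byte[3]=0xF3 cont=1 payload=0x73=115: acc |= 115<<7 -> acc=14807 shift=14
  byte[4]=0x41 cont=0 payload=0x41=65: acc |= 65<<14 -> acc=1079767 shift=21 [end]
Varint 2: bytes[2:5] = D7 F3 41 -> value 1079767 (3 byte(s))
  byte[5]=0xC7 cont=1 payload=0x47=71: acc |= 71<<0 -> acc=71 shift=7
  byte[6]=0x72 cont=0 payload=0x72=114: acc |= 114<<7 -> acc=14663 shift=14 [end]
Varint 3: bytes[5:7] = C7 72 -> value 14663 (2 byte(s))
  byte[7]=0x0E cont=0 payload=0x0E=14: acc |= 14<<0 -> acc=14 shift=7 [end]
Varint 4: bytes[7:8] = 0E -> value 14 (1 byte(s))
  byte[8]=0xB8 cont=1 payload=0x38=56: acc |= 56<<0 -> acc=56 shift=7
  byte[9]=0x1B cont=0 payload=0x1B=27: acc |= 27<<7 -> acc=3512 shift=14 [end]
Varint 5: bytes[8:10] = B8 1B -> value 3512 (2 byte(s))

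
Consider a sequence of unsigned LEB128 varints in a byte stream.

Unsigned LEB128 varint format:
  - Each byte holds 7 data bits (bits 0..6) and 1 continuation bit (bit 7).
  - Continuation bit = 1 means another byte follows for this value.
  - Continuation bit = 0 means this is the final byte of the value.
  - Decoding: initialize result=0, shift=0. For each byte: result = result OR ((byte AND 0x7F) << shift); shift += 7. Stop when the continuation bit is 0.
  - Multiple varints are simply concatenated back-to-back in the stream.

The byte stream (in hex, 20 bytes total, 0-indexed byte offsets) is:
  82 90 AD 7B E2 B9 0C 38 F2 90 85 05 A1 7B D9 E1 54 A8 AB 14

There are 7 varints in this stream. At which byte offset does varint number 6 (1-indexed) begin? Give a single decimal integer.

Answer: 14

Derivation:
  byte[0]=0x82 cont=1 payload=0x02=2: acc |= 2<<0 -> acc=2 shift=7
  byte[1]=0x90 cont=1 payload=0x10=16: acc |= 16<<7 -> acc=2050 shift=14
  byte[2]=0xAD cont=1 payload=0x2D=45: acc |= 45<<14 -> acc=739330 shift=21
  byte[3]=0x7B cont=0 payload=0x7B=123: acc |= 123<<21 -> acc=258689026 shift=28 [end]
Varint 1: bytes[0:4] = 82 90 AD 7B -> value 258689026 (4 byte(s))
  byte[4]=0xE2 cont=1 payload=0x62=98: acc |= 98<<0 -> acc=98 shift=7
  byte[5]=0xB9 cont=1 payload=0x39=57: acc |= 57<<7 -> acc=7394 shift=14
  byte[6]=0x0C cont=0 payload=0x0C=12: acc |= 12<<14 -> acc=204002 shift=21 [end]
Varint 2: bytes[4:7] = E2 B9 0C -> value 204002 (3 byte(s))
  byte[7]=0x38 cont=0 payload=0x38=56: acc |= 56<<0 -> acc=56 shift=7 [end]
Varint 3: bytes[7:8] = 38 -> value 56 (1 byte(s))
  byte[8]=0xF2 cont=1 payload=0x72=114: acc |= 114<<0 -> acc=114 shift=7
  byte[9]=0x90 cont=1 payload=0x10=16: acc |= 16<<7 -> acc=2162 shift=14
  byte[10]=0x85 cont=1 payload=0x05=5: acc |= 5<<14 -> acc=84082 shift=21
  byte[11]=0x05 cont=0 payload=0x05=5: acc |= 5<<21 -> acc=10569842 shift=28 [end]
Varint 4: bytes[8:12] = F2 90 85 05 -> value 10569842 (4 byte(s))
  byte[12]=0xA1 cont=1 payload=0x21=33: acc |= 33<<0 -> acc=33 shift=7
  byte[13]=0x7B cont=0 payload=0x7B=123: acc |= 123<<7 -> acc=15777 shift=14 [end]
Varint 5: bytes[12:14] = A1 7B -> value 15777 (2 byte(s))
  byte[14]=0xD9 cont=1 payload=0x59=89: acc |= 89<<0 -> acc=89 shift=7
  byte[15]=0xE1 cont=1 payload=0x61=97: acc |= 97<<7 -> acc=12505 shift=14
  byte[16]=0x54 cont=0 payload=0x54=84: acc |= 84<<14 -> acc=1388761 shift=21 [end]
Varint 6: bytes[14:17] = D9 E1 54 -> value 1388761 (3 byte(s))
  byte[17]=0xA8 cont=1 payload=0x28=40: acc |= 40<<0 -> acc=40 shift=7
  byte[18]=0xAB cont=1 payload=0x2B=43: acc |= 43<<7 -> acc=5544 shift=14
  byte[19]=0x14 cont=0 payload=0x14=20: acc |= 20<<14 -> acc=333224 shift=21 [end]
Varint 7: bytes[17:20] = A8 AB 14 -> value 333224 (3 byte(s))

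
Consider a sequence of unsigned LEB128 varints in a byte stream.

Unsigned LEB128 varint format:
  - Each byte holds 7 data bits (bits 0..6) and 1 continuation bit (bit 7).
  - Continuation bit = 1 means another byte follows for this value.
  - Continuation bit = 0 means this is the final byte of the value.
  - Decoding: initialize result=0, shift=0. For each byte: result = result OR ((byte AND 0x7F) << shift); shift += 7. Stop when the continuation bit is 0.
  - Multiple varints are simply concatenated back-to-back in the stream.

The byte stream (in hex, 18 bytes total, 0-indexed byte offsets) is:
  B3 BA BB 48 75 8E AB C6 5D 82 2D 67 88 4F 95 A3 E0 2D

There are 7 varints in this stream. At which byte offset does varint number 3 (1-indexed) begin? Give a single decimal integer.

  byte[0]=0xB3 cont=1 payload=0x33=51: acc |= 51<<0 -> acc=51 shift=7
  byte[1]=0xBA cont=1 payload=0x3A=58: acc |= 58<<7 -> acc=7475 shift=14
  byte[2]=0xBB cont=1 payload=0x3B=59: acc |= 59<<14 -> acc=974131 shift=21
  byte[3]=0x48 cont=0 payload=0x48=72: acc |= 72<<21 -> acc=151969075 shift=28 [end]
Varint 1: bytes[0:4] = B3 BA BB 48 -> value 151969075 (4 byte(s))
  byte[4]=0x75 cont=0 payload=0x75=117: acc |= 117<<0 -> acc=117 shift=7 [end]
Varint 2: bytes[4:5] = 75 -> value 117 (1 byte(s))
  byte[5]=0x8E cont=1 payload=0x0E=14: acc |= 14<<0 -> acc=14 shift=7
  byte[6]=0xAB cont=1 payload=0x2B=43: acc |= 43<<7 -> acc=5518 shift=14
  byte[7]=0xC6 cont=1 payload=0x46=70: acc |= 70<<14 -> acc=1152398 shift=21
  byte[8]=0x5D cont=0 payload=0x5D=93: acc |= 93<<21 -> acc=196187534 shift=28 [end]
Varint 3: bytes[5:9] = 8E AB C6 5D -> value 196187534 (4 byte(s))
  byte[9]=0x82 cont=1 payload=0x02=2: acc |= 2<<0 -> acc=2 shift=7
  byte[10]=0x2D cont=0 payload=0x2D=45: acc |= 45<<7 -> acc=5762 shift=14 [end]
Varint 4: bytes[9:11] = 82 2D -> value 5762 (2 byte(s))
  byte[11]=0x67 cont=0 payload=0x67=103: acc |= 103<<0 -> acc=103 shift=7 [end]
Varint 5: bytes[11:12] = 67 -> value 103 (1 byte(s))
  byte[12]=0x88 cont=1 payload=0x08=8: acc |= 8<<0 -> acc=8 shift=7
  byte[13]=0x4F cont=0 payload=0x4F=79: acc |= 79<<7 -> acc=10120 shift=14 [end]
Varint 6: bytes[12:14] = 88 4F -> value 10120 (2 byte(s))
  byte[14]=0x95 cont=1 payload=0x15=21: acc |= 21<<0 -> acc=21 shift=7
  byte[15]=0xA3 cont=1 payload=0x23=35: acc |= 35<<7 -> acc=4501 shift=14
  byte[16]=0xE0 cont=1 payload=0x60=96: acc |= 96<<14 -> acc=1577365 shift=21
  byte[17]=0x2D cont=0 payload=0x2D=45: acc |= 45<<21 -> acc=95949205 shift=28 [end]
Varint 7: bytes[14:18] = 95 A3 E0 2D -> value 95949205 (4 byte(s))

Answer: 5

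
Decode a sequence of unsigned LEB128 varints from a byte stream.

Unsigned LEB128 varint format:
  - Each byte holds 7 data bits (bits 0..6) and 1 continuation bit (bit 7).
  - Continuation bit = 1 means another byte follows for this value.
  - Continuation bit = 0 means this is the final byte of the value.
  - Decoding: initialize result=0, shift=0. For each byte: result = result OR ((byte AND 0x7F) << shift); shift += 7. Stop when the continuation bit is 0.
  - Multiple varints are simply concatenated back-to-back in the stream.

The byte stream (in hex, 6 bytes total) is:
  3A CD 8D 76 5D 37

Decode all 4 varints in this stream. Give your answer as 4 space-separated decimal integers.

Answer: 58 1935053 93 55

Derivation:
  byte[0]=0x3A cont=0 payload=0x3A=58: acc |= 58<<0 -> acc=58 shift=7 [end]
Varint 1: bytes[0:1] = 3A -> value 58 (1 byte(s))
  byte[1]=0xCD cont=1 payload=0x4D=77: acc |= 77<<0 -> acc=77 shift=7
  byte[2]=0x8D cont=1 payload=0x0D=13: acc |= 13<<7 -> acc=1741 shift=14
  byte[3]=0x76 cont=0 payload=0x76=118: acc |= 118<<14 -> acc=1935053 shift=21 [end]
Varint 2: bytes[1:4] = CD 8D 76 -> value 1935053 (3 byte(s))
  byte[4]=0x5D cont=0 payload=0x5D=93: acc |= 93<<0 -> acc=93 shift=7 [end]
Varint 3: bytes[4:5] = 5D -> value 93 (1 byte(s))
  byte[5]=0x37 cont=0 payload=0x37=55: acc |= 55<<0 -> acc=55 shift=7 [end]
Varint 4: bytes[5:6] = 37 -> value 55 (1 byte(s))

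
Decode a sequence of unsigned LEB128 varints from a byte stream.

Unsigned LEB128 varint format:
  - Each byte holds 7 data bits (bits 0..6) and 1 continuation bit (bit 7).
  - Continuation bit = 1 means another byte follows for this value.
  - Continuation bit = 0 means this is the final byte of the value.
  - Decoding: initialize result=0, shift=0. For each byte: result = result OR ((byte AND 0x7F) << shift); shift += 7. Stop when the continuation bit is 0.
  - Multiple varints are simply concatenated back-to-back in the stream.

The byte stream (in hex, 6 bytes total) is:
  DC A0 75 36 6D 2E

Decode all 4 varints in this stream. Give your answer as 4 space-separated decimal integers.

  byte[0]=0xDC cont=1 payload=0x5C=92: acc |= 92<<0 -> acc=92 shift=7
  byte[1]=0xA0 cont=1 payload=0x20=32: acc |= 32<<7 -> acc=4188 shift=14
  byte[2]=0x75 cont=0 payload=0x75=117: acc |= 117<<14 -> acc=1921116 shift=21 [end]
Varint 1: bytes[0:3] = DC A0 75 -> value 1921116 (3 byte(s))
  byte[3]=0x36 cont=0 payload=0x36=54: acc |= 54<<0 -> acc=54 shift=7 [end]
Varint 2: bytes[3:4] = 36 -> value 54 (1 byte(s))
  byte[4]=0x6D cont=0 payload=0x6D=109: acc |= 109<<0 -> acc=109 shift=7 [end]
Varint 3: bytes[4:5] = 6D -> value 109 (1 byte(s))
  byte[5]=0x2E cont=0 payload=0x2E=46: acc |= 46<<0 -> acc=46 shift=7 [end]
Varint 4: bytes[5:6] = 2E -> value 46 (1 byte(s))

Answer: 1921116 54 109 46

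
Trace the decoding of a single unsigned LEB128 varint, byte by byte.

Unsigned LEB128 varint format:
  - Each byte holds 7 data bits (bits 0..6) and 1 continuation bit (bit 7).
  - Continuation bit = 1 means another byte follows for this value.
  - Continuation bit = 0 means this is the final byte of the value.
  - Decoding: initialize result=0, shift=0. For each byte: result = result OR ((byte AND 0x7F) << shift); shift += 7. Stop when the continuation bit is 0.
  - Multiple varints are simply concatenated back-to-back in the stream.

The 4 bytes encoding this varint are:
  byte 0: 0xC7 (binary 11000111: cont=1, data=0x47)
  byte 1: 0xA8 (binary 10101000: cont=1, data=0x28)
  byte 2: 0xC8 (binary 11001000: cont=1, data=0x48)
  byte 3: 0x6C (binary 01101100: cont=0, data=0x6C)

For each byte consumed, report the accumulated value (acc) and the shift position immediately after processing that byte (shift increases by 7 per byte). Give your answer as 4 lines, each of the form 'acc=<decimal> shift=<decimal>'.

byte 0=0xC7: payload=0x47=71, contrib = 71<<0 = 71; acc -> 71, shift -> 7
byte 1=0xA8: payload=0x28=40, contrib = 40<<7 = 5120; acc -> 5191, shift -> 14
byte 2=0xC8: payload=0x48=72, contrib = 72<<14 = 1179648; acc -> 1184839, shift -> 21
byte 3=0x6C: payload=0x6C=108, contrib = 108<<21 = 226492416; acc -> 227677255, shift -> 28

Answer: acc=71 shift=7
acc=5191 shift=14
acc=1184839 shift=21
acc=227677255 shift=28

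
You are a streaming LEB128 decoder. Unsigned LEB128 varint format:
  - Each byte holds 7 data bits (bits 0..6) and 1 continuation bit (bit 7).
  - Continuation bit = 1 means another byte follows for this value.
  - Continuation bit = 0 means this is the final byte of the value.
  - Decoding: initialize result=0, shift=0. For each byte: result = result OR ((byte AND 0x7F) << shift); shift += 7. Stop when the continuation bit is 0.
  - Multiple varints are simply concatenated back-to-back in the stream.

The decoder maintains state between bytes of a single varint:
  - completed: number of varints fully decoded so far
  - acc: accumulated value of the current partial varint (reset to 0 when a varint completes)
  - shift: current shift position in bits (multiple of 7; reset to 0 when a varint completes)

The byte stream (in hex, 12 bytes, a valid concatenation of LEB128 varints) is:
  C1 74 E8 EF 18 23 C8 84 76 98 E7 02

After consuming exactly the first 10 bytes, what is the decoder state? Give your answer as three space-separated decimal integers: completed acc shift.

byte[0]=0xC1 cont=1 payload=0x41: acc |= 65<<0 -> completed=0 acc=65 shift=7
byte[1]=0x74 cont=0 payload=0x74: varint #1 complete (value=14913); reset -> completed=1 acc=0 shift=0
byte[2]=0xE8 cont=1 payload=0x68: acc |= 104<<0 -> completed=1 acc=104 shift=7
byte[3]=0xEF cont=1 payload=0x6F: acc |= 111<<7 -> completed=1 acc=14312 shift=14
byte[4]=0x18 cont=0 payload=0x18: varint #2 complete (value=407528); reset -> completed=2 acc=0 shift=0
byte[5]=0x23 cont=0 payload=0x23: varint #3 complete (value=35); reset -> completed=3 acc=0 shift=0
byte[6]=0xC8 cont=1 payload=0x48: acc |= 72<<0 -> completed=3 acc=72 shift=7
byte[7]=0x84 cont=1 payload=0x04: acc |= 4<<7 -> completed=3 acc=584 shift=14
byte[8]=0x76 cont=0 payload=0x76: varint #4 complete (value=1933896); reset -> completed=4 acc=0 shift=0
byte[9]=0x98 cont=1 payload=0x18: acc |= 24<<0 -> completed=4 acc=24 shift=7

Answer: 4 24 7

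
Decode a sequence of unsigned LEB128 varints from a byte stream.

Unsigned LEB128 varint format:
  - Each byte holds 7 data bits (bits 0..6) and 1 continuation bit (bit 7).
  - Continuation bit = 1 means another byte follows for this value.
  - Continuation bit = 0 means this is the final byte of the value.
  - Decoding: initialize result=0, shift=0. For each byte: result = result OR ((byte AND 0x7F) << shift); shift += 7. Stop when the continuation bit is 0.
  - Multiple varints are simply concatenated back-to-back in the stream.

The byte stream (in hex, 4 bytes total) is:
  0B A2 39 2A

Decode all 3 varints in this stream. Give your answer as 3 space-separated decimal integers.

Answer: 11 7330 42

Derivation:
  byte[0]=0x0B cont=0 payload=0x0B=11: acc |= 11<<0 -> acc=11 shift=7 [end]
Varint 1: bytes[0:1] = 0B -> value 11 (1 byte(s))
  byte[1]=0xA2 cont=1 payload=0x22=34: acc |= 34<<0 -> acc=34 shift=7
  byte[2]=0x39 cont=0 payload=0x39=57: acc |= 57<<7 -> acc=7330 shift=14 [end]
Varint 2: bytes[1:3] = A2 39 -> value 7330 (2 byte(s))
  byte[3]=0x2A cont=0 payload=0x2A=42: acc |= 42<<0 -> acc=42 shift=7 [end]
Varint 3: bytes[3:4] = 2A -> value 42 (1 byte(s))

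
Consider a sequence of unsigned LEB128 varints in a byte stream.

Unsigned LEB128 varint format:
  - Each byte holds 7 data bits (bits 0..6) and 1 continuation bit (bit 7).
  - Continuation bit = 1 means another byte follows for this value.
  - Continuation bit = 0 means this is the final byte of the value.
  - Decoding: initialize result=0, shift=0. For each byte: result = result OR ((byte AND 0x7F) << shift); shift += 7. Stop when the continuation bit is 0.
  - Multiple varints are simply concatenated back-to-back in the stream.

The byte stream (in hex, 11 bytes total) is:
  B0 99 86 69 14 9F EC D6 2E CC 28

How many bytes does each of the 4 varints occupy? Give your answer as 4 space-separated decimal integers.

  byte[0]=0xB0 cont=1 payload=0x30=48: acc |= 48<<0 -> acc=48 shift=7
  byte[1]=0x99 cont=1 payload=0x19=25: acc |= 25<<7 -> acc=3248 shift=14
  byte[2]=0x86 cont=1 payload=0x06=6: acc |= 6<<14 -> acc=101552 shift=21
  byte[3]=0x69 cont=0 payload=0x69=105: acc |= 105<<21 -> acc=220302512 shift=28 [end]
Varint 1: bytes[0:4] = B0 99 86 69 -> value 220302512 (4 byte(s))
  byte[4]=0x14 cont=0 payload=0x14=20: acc |= 20<<0 -> acc=20 shift=7 [end]
Varint 2: bytes[4:5] = 14 -> value 20 (1 byte(s))
  byte[5]=0x9F cont=1 payload=0x1F=31: acc |= 31<<0 -> acc=31 shift=7
  byte[6]=0xEC cont=1 payload=0x6C=108: acc |= 108<<7 -> acc=13855 shift=14
  byte[7]=0xD6 cont=1 payload=0x56=86: acc |= 86<<14 -> acc=1422879 shift=21
  byte[8]=0x2E cont=0 payload=0x2E=46: acc |= 46<<21 -> acc=97891871 shift=28 [end]
Varint 3: bytes[5:9] = 9F EC D6 2E -> value 97891871 (4 byte(s))
  byte[9]=0xCC cont=1 payload=0x4C=76: acc |= 76<<0 -> acc=76 shift=7
  byte[10]=0x28 cont=0 payload=0x28=40: acc |= 40<<7 -> acc=5196 shift=14 [end]
Varint 4: bytes[9:11] = CC 28 -> value 5196 (2 byte(s))

Answer: 4 1 4 2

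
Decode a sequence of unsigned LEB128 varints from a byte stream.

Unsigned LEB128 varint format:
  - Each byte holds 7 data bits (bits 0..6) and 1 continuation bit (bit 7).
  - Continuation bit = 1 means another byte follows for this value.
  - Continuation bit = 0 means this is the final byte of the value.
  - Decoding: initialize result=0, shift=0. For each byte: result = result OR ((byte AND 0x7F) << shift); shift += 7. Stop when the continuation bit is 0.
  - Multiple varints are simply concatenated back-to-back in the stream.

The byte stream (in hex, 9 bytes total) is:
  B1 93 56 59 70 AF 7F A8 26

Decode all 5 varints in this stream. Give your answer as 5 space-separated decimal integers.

Answer: 1411505 89 112 16303 4904

Derivation:
  byte[0]=0xB1 cont=1 payload=0x31=49: acc |= 49<<0 -> acc=49 shift=7
  byte[1]=0x93 cont=1 payload=0x13=19: acc |= 19<<7 -> acc=2481 shift=14
  byte[2]=0x56 cont=0 payload=0x56=86: acc |= 86<<14 -> acc=1411505 shift=21 [end]
Varint 1: bytes[0:3] = B1 93 56 -> value 1411505 (3 byte(s))
  byte[3]=0x59 cont=0 payload=0x59=89: acc |= 89<<0 -> acc=89 shift=7 [end]
Varint 2: bytes[3:4] = 59 -> value 89 (1 byte(s))
  byte[4]=0x70 cont=0 payload=0x70=112: acc |= 112<<0 -> acc=112 shift=7 [end]
Varint 3: bytes[4:5] = 70 -> value 112 (1 byte(s))
  byte[5]=0xAF cont=1 payload=0x2F=47: acc |= 47<<0 -> acc=47 shift=7
  byte[6]=0x7F cont=0 payload=0x7F=127: acc |= 127<<7 -> acc=16303 shift=14 [end]
Varint 4: bytes[5:7] = AF 7F -> value 16303 (2 byte(s))
  byte[7]=0xA8 cont=1 payload=0x28=40: acc |= 40<<0 -> acc=40 shift=7
  byte[8]=0x26 cont=0 payload=0x26=38: acc |= 38<<7 -> acc=4904 shift=14 [end]
Varint 5: bytes[7:9] = A8 26 -> value 4904 (2 byte(s))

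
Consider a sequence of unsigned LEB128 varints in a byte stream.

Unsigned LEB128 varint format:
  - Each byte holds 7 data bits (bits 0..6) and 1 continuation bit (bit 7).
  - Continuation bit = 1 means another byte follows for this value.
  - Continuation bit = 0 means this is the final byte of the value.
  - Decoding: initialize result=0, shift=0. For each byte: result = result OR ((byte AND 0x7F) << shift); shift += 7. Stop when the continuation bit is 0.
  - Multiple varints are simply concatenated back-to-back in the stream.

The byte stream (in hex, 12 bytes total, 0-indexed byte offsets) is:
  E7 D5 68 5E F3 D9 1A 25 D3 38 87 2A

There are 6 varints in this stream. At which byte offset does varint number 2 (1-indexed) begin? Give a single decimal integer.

Answer: 3

Derivation:
  byte[0]=0xE7 cont=1 payload=0x67=103: acc |= 103<<0 -> acc=103 shift=7
  byte[1]=0xD5 cont=1 payload=0x55=85: acc |= 85<<7 -> acc=10983 shift=14
  byte[2]=0x68 cont=0 payload=0x68=104: acc |= 104<<14 -> acc=1714919 shift=21 [end]
Varint 1: bytes[0:3] = E7 D5 68 -> value 1714919 (3 byte(s))
  byte[3]=0x5E cont=0 payload=0x5E=94: acc |= 94<<0 -> acc=94 shift=7 [end]
Varint 2: bytes[3:4] = 5E -> value 94 (1 byte(s))
  byte[4]=0xF3 cont=1 payload=0x73=115: acc |= 115<<0 -> acc=115 shift=7
  byte[5]=0xD9 cont=1 payload=0x59=89: acc |= 89<<7 -> acc=11507 shift=14
  byte[6]=0x1A cont=0 payload=0x1A=26: acc |= 26<<14 -> acc=437491 shift=21 [end]
Varint 3: bytes[4:7] = F3 D9 1A -> value 437491 (3 byte(s))
  byte[7]=0x25 cont=0 payload=0x25=37: acc |= 37<<0 -> acc=37 shift=7 [end]
Varint 4: bytes[7:8] = 25 -> value 37 (1 byte(s))
  byte[8]=0xD3 cont=1 payload=0x53=83: acc |= 83<<0 -> acc=83 shift=7
  byte[9]=0x38 cont=0 payload=0x38=56: acc |= 56<<7 -> acc=7251 shift=14 [end]
Varint 5: bytes[8:10] = D3 38 -> value 7251 (2 byte(s))
  byte[10]=0x87 cont=1 payload=0x07=7: acc |= 7<<0 -> acc=7 shift=7
  byte[11]=0x2A cont=0 payload=0x2A=42: acc |= 42<<7 -> acc=5383 shift=14 [end]
Varint 6: bytes[10:12] = 87 2A -> value 5383 (2 byte(s))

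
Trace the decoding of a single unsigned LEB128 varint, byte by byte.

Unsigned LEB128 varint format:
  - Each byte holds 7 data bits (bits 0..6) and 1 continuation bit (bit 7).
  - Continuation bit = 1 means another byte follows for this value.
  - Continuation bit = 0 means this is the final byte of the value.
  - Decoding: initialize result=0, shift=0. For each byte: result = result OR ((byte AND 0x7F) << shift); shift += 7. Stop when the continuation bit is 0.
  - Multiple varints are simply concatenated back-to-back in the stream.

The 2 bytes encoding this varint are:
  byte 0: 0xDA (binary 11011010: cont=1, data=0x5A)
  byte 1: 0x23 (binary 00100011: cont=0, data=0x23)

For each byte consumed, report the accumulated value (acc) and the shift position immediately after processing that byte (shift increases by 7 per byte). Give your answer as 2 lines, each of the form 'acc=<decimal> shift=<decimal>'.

byte 0=0xDA: payload=0x5A=90, contrib = 90<<0 = 90; acc -> 90, shift -> 7
byte 1=0x23: payload=0x23=35, contrib = 35<<7 = 4480; acc -> 4570, shift -> 14

Answer: acc=90 shift=7
acc=4570 shift=14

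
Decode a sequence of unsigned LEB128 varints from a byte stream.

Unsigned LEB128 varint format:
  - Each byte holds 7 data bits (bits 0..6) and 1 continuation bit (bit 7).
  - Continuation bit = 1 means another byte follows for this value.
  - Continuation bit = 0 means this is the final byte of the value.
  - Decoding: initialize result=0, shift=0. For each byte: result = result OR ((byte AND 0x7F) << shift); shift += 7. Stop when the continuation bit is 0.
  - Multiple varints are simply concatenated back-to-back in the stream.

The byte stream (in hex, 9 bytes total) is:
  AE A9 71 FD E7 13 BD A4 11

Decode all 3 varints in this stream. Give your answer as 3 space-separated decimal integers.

  byte[0]=0xAE cont=1 payload=0x2E=46: acc |= 46<<0 -> acc=46 shift=7
  byte[1]=0xA9 cont=1 payload=0x29=41: acc |= 41<<7 -> acc=5294 shift=14
  byte[2]=0x71 cont=0 payload=0x71=113: acc |= 113<<14 -> acc=1856686 shift=21 [end]
Varint 1: bytes[0:3] = AE A9 71 -> value 1856686 (3 byte(s))
  byte[3]=0xFD cont=1 payload=0x7D=125: acc |= 125<<0 -> acc=125 shift=7
  byte[4]=0xE7 cont=1 payload=0x67=103: acc |= 103<<7 -> acc=13309 shift=14
  byte[5]=0x13 cont=0 payload=0x13=19: acc |= 19<<14 -> acc=324605 shift=21 [end]
Varint 2: bytes[3:6] = FD E7 13 -> value 324605 (3 byte(s))
  byte[6]=0xBD cont=1 payload=0x3D=61: acc |= 61<<0 -> acc=61 shift=7
  byte[7]=0xA4 cont=1 payload=0x24=36: acc |= 36<<7 -> acc=4669 shift=14
  byte[8]=0x11 cont=0 payload=0x11=17: acc |= 17<<14 -> acc=283197 shift=21 [end]
Varint 3: bytes[6:9] = BD A4 11 -> value 283197 (3 byte(s))

Answer: 1856686 324605 283197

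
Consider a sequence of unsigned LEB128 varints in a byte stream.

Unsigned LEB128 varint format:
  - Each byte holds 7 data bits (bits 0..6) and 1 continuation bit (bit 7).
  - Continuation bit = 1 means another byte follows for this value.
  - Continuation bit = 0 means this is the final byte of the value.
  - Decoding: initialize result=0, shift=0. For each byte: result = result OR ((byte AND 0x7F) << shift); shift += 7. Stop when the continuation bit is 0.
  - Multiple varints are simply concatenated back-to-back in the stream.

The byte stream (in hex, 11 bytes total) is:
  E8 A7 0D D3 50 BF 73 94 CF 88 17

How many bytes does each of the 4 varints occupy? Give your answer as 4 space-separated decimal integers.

  byte[0]=0xE8 cont=1 payload=0x68=104: acc |= 104<<0 -> acc=104 shift=7
  byte[1]=0xA7 cont=1 payload=0x27=39: acc |= 39<<7 -> acc=5096 shift=14
  byte[2]=0x0D cont=0 payload=0x0D=13: acc |= 13<<14 -> acc=218088 shift=21 [end]
Varint 1: bytes[0:3] = E8 A7 0D -> value 218088 (3 byte(s))
  byte[3]=0xD3 cont=1 payload=0x53=83: acc |= 83<<0 -> acc=83 shift=7
  byte[4]=0x50 cont=0 payload=0x50=80: acc |= 80<<7 -> acc=10323 shift=14 [end]
Varint 2: bytes[3:5] = D3 50 -> value 10323 (2 byte(s))
  byte[5]=0xBF cont=1 payload=0x3F=63: acc |= 63<<0 -> acc=63 shift=7
  byte[6]=0x73 cont=0 payload=0x73=115: acc |= 115<<7 -> acc=14783 shift=14 [end]
Varint 3: bytes[5:7] = BF 73 -> value 14783 (2 byte(s))
  byte[7]=0x94 cont=1 payload=0x14=20: acc |= 20<<0 -> acc=20 shift=7
  byte[8]=0xCF cont=1 payload=0x4F=79: acc |= 79<<7 -> acc=10132 shift=14
  byte[9]=0x88 cont=1 payload=0x08=8: acc |= 8<<14 -> acc=141204 shift=21
  byte[10]=0x17 cont=0 payload=0x17=23: acc |= 23<<21 -> acc=48375700 shift=28 [end]
Varint 4: bytes[7:11] = 94 CF 88 17 -> value 48375700 (4 byte(s))

Answer: 3 2 2 4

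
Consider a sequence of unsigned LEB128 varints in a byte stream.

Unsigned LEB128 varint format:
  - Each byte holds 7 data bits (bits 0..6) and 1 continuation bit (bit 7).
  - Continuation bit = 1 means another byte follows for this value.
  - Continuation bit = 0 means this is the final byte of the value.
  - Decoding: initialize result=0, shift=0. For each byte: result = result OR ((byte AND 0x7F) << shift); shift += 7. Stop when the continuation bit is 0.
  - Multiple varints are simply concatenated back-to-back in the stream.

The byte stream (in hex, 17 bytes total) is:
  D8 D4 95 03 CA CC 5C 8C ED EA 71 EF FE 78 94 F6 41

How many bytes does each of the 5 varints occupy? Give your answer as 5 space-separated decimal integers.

  byte[0]=0xD8 cont=1 payload=0x58=88: acc |= 88<<0 -> acc=88 shift=7
  byte[1]=0xD4 cont=1 payload=0x54=84: acc |= 84<<7 -> acc=10840 shift=14
  byte[2]=0x95 cont=1 payload=0x15=21: acc |= 21<<14 -> acc=354904 shift=21
  byte[3]=0x03 cont=0 payload=0x03=3: acc |= 3<<21 -> acc=6646360 shift=28 [end]
Varint 1: bytes[0:4] = D8 D4 95 03 -> value 6646360 (4 byte(s))
  byte[4]=0xCA cont=1 payload=0x4A=74: acc |= 74<<0 -> acc=74 shift=7
  byte[5]=0xCC cont=1 payload=0x4C=76: acc |= 76<<7 -> acc=9802 shift=14
  byte[6]=0x5C cont=0 payload=0x5C=92: acc |= 92<<14 -> acc=1517130 shift=21 [end]
Varint 2: bytes[4:7] = CA CC 5C -> value 1517130 (3 byte(s))
  byte[7]=0x8C cont=1 payload=0x0C=12: acc |= 12<<0 -> acc=12 shift=7
  byte[8]=0xED cont=1 payload=0x6D=109: acc |= 109<<7 -> acc=13964 shift=14
  byte[9]=0xEA cont=1 payload=0x6A=106: acc |= 106<<14 -> acc=1750668 shift=21
  byte[10]=0x71 cont=0 payload=0x71=113: acc |= 113<<21 -> acc=238728844 shift=28 [end]
Varint 3: bytes[7:11] = 8C ED EA 71 -> value 238728844 (4 byte(s))
  byte[11]=0xEF cont=1 payload=0x6F=111: acc |= 111<<0 -> acc=111 shift=7
  byte[12]=0xFE cont=1 payload=0x7E=126: acc |= 126<<7 -> acc=16239 shift=14
  byte[13]=0x78 cont=0 payload=0x78=120: acc |= 120<<14 -> acc=1982319 shift=21 [end]
Varint 4: bytes[11:14] = EF FE 78 -> value 1982319 (3 byte(s))
  byte[14]=0x94 cont=1 payload=0x14=20: acc |= 20<<0 -> acc=20 shift=7
  byte[15]=0xF6 cont=1 payload=0x76=118: acc |= 118<<7 -> acc=15124 shift=14
  byte[16]=0x41 cont=0 payload=0x41=65: acc |= 65<<14 -> acc=1080084 shift=21 [end]
Varint 5: bytes[14:17] = 94 F6 41 -> value 1080084 (3 byte(s))

Answer: 4 3 4 3 3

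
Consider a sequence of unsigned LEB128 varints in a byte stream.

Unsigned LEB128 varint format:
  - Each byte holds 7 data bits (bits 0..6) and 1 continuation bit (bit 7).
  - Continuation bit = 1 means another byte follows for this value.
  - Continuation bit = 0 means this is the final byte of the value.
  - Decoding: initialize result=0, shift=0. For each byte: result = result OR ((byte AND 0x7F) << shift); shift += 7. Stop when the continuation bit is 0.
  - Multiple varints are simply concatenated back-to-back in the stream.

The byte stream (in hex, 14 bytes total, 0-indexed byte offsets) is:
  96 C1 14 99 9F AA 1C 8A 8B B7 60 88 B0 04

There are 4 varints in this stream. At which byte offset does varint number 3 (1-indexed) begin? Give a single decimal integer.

Answer: 7

Derivation:
  byte[0]=0x96 cont=1 payload=0x16=22: acc |= 22<<0 -> acc=22 shift=7
  byte[1]=0xC1 cont=1 payload=0x41=65: acc |= 65<<7 -> acc=8342 shift=14
  byte[2]=0x14 cont=0 payload=0x14=20: acc |= 20<<14 -> acc=336022 shift=21 [end]
Varint 1: bytes[0:3] = 96 C1 14 -> value 336022 (3 byte(s))
  byte[3]=0x99 cont=1 payload=0x19=25: acc |= 25<<0 -> acc=25 shift=7
  byte[4]=0x9F cont=1 payload=0x1F=31: acc |= 31<<7 -> acc=3993 shift=14
  byte[5]=0xAA cont=1 payload=0x2A=42: acc |= 42<<14 -> acc=692121 shift=21
  byte[6]=0x1C cont=0 payload=0x1C=28: acc |= 28<<21 -> acc=59412377 shift=28 [end]
Varint 2: bytes[3:7] = 99 9F AA 1C -> value 59412377 (4 byte(s))
  byte[7]=0x8A cont=1 payload=0x0A=10: acc |= 10<<0 -> acc=10 shift=7
  byte[8]=0x8B cont=1 payload=0x0B=11: acc |= 11<<7 -> acc=1418 shift=14
  byte[9]=0xB7 cont=1 payload=0x37=55: acc |= 55<<14 -> acc=902538 shift=21
  byte[10]=0x60 cont=0 payload=0x60=96: acc |= 96<<21 -> acc=202229130 shift=28 [end]
Varint 3: bytes[7:11] = 8A 8B B7 60 -> value 202229130 (4 byte(s))
  byte[11]=0x88 cont=1 payload=0x08=8: acc |= 8<<0 -> acc=8 shift=7
  byte[12]=0xB0 cont=1 payload=0x30=48: acc |= 48<<7 -> acc=6152 shift=14
  byte[13]=0x04 cont=0 payload=0x04=4: acc |= 4<<14 -> acc=71688 shift=21 [end]
Varint 4: bytes[11:14] = 88 B0 04 -> value 71688 (3 byte(s))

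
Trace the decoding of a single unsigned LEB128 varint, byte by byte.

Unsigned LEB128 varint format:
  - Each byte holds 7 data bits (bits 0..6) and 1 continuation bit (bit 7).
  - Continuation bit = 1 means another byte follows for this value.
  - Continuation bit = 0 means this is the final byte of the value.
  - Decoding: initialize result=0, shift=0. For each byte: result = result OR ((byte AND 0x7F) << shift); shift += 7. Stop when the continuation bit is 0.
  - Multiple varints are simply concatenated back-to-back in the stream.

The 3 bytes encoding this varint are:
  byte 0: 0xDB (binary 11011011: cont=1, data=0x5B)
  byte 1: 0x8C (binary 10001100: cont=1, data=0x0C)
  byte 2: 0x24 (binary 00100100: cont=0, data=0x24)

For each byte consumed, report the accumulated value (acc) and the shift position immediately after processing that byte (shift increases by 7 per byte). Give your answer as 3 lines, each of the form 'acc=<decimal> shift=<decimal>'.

Answer: acc=91 shift=7
acc=1627 shift=14
acc=591451 shift=21

Derivation:
byte 0=0xDB: payload=0x5B=91, contrib = 91<<0 = 91; acc -> 91, shift -> 7
byte 1=0x8C: payload=0x0C=12, contrib = 12<<7 = 1536; acc -> 1627, shift -> 14
byte 2=0x24: payload=0x24=36, contrib = 36<<14 = 589824; acc -> 591451, shift -> 21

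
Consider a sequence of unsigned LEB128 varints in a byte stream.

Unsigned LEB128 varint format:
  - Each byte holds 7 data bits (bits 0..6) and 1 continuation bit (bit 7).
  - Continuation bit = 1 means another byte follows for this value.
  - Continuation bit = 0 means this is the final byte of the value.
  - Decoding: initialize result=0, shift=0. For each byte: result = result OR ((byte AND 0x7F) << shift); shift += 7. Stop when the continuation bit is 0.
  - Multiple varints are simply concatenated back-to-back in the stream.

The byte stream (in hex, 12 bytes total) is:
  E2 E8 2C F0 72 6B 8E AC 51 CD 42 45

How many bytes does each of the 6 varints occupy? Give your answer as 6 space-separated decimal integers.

Answer: 3 2 1 3 2 1

Derivation:
  byte[0]=0xE2 cont=1 payload=0x62=98: acc |= 98<<0 -> acc=98 shift=7
  byte[1]=0xE8 cont=1 payload=0x68=104: acc |= 104<<7 -> acc=13410 shift=14
  byte[2]=0x2C cont=0 payload=0x2C=44: acc |= 44<<14 -> acc=734306 shift=21 [end]
Varint 1: bytes[0:3] = E2 E8 2C -> value 734306 (3 byte(s))
  byte[3]=0xF0 cont=1 payload=0x70=112: acc |= 112<<0 -> acc=112 shift=7
  byte[4]=0x72 cont=0 payload=0x72=114: acc |= 114<<7 -> acc=14704 shift=14 [end]
Varint 2: bytes[3:5] = F0 72 -> value 14704 (2 byte(s))
  byte[5]=0x6B cont=0 payload=0x6B=107: acc |= 107<<0 -> acc=107 shift=7 [end]
Varint 3: bytes[5:6] = 6B -> value 107 (1 byte(s))
  byte[6]=0x8E cont=1 payload=0x0E=14: acc |= 14<<0 -> acc=14 shift=7
  byte[7]=0xAC cont=1 payload=0x2C=44: acc |= 44<<7 -> acc=5646 shift=14
  byte[8]=0x51 cont=0 payload=0x51=81: acc |= 81<<14 -> acc=1332750 shift=21 [end]
Varint 4: bytes[6:9] = 8E AC 51 -> value 1332750 (3 byte(s))
  byte[9]=0xCD cont=1 payload=0x4D=77: acc |= 77<<0 -> acc=77 shift=7
  byte[10]=0x42 cont=0 payload=0x42=66: acc |= 66<<7 -> acc=8525 shift=14 [end]
Varint 5: bytes[9:11] = CD 42 -> value 8525 (2 byte(s))
  byte[11]=0x45 cont=0 payload=0x45=69: acc |= 69<<0 -> acc=69 shift=7 [end]
Varint 6: bytes[11:12] = 45 -> value 69 (1 byte(s))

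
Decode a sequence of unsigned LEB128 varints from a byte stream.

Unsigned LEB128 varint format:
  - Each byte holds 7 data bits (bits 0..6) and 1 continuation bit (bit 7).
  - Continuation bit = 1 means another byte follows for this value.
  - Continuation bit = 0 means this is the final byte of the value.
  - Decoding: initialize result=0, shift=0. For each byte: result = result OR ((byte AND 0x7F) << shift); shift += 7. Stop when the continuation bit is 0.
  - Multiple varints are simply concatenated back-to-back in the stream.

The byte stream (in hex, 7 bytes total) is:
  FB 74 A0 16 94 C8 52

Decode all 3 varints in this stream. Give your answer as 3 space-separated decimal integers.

  byte[0]=0xFB cont=1 payload=0x7B=123: acc |= 123<<0 -> acc=123 shift=7
  byte[1]=0x74 cont=0 payload=0x74=116: acc |= 116<<7 -> acc=14971 shift=14 [end]
Varint 1: bytes[0:2] = FB 74 -> value 14971 (2 byte(s))
  byte[2]=0xA0 cont=1 payload=0x20=32: acc |= 32<<0 -> acc=32 shift=7
  byte[3]=0x16 cont=0 payload=0x16=22: acc |= 22<<7 -> acc=2848 shift=14 [end]
Varint 2: bytes[2:4] = A0 16 -> value 2848 (2 byte(s))
  byte[4]=0x94 cont=1 payload=0x14=20: acc |= 20<<0 -> acc=20 shift=7
  byte[5]=0xC8 cont=1 payload=0x48=72: acc |= 72<<7 -> acc=9236 shift=14
  byte[6]=0x52 cont=0 payload=0x52=82: acc |= 82<<14 -> acc=1352724 shift=21 [end]
Varint 3: bytes[4:7] = 94 C8 52 -> value 1352724 (3 byte(s))

Answer: 14971 2848 1352724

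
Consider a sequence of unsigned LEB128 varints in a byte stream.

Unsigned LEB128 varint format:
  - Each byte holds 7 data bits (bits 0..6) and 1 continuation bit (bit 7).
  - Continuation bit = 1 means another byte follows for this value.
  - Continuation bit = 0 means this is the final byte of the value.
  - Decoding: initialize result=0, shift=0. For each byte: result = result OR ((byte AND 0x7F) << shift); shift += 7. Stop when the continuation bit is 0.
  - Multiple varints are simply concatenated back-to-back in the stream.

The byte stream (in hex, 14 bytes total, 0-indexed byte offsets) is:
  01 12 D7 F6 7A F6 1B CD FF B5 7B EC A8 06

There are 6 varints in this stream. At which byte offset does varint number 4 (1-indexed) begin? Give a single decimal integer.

  byte[0]=0x01 cont=0 payload=0x01=1: acc |= 1<<0 -> acc=1 shift=7 [end]
Varint 1: bytes[0:1] = 01 -> value 1 (1 byte(s))
  byte[1]=0x12 cont=0 payload=0x12=18: acc |= 18<<0 -> acc=18 shift=7 [end]
Varint 2: bytes[1:2] = 12 -> value 18 (1 byte(s))
  byte[2]=0xD7 cont=1 payload=0x57=87: acc |= 87<<0 -> acc=87 shift=7
  byte[3]=0xF6 cont=1 payload=0x76=118: acc |= 118<<7 -> acc=15191 shift=14
  byte[4]=0x7A cont=0 payload=0x7A=122: acc |= 122<<14 -> acc=2014039 shift=21 [end]
Varint 3: bytes[2:5] = D7 F6 7A -> value 2014039 (3 byte(s))
  byte[5]=0xF6 cont=1 payload=0x76=118: acc |= 118<<0 -> acc=118 shift=7
  byte[6]=0x1B cont=0 payload=0x1B=27: acc |= 27<<7 -> acc=3574 shift=14 [end]
Varint 4: bytes[5:7] = F6 1B -> value 3574 (2 byte(s))
  byte[7]=0xCD cont=1 payload=0x4D=77: acc |= 77<<0 -> acc=77 shift=7
  byte[8]=0xFF cont=1 payload=0x7F=127: acc |= 127<<7 -> acc=16333 shift=14
  byte[9]=0xB5 cont=1 payload=0x35=53: acc |= 53<<14 -> acc=884685 shift=21
  byte[10]=0x7B cont=0 payload=0x7B=123: acc |= 123<<21 -> acc=258834381 shift=28 [end]
Varint 5: bytes[7:11] = CD FF B5 7B -> value 258834381 (4 byte(s))
  byte[11]=0xEC cont=1 payload=0x6C=108: acc |= 108<<0 -> acc=108 shift=7
  byte[12]=0xA8 cont=1 payload=0x28=40: acc |= 40<<7 -> acc=5228 shift=14
  byte[13]=0x06 cont=0 payload=0x06=6: acc |= 6<<14 -> acc=103532 shift=21 [end]
Varint 6: bytes[11:14] = EC A8 06 -> value 103532 (3 byte(s))

Answer: 5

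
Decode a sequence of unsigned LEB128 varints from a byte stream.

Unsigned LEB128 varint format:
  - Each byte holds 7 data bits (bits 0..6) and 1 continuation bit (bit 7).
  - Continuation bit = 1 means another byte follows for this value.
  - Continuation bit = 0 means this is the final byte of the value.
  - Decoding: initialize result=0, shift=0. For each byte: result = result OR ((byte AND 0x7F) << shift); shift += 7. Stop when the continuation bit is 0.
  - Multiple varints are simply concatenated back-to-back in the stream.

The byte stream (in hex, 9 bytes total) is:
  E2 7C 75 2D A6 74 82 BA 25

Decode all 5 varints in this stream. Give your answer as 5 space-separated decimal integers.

Answer: 15970 117 45 14886 613634

Derivation:
  byte[0]=0xE2 cont=1 payload=0x62=98: acc |= 98<<0 -> acc=98 shift=7
  byte[1]=0x7C cont=0 payload=0x7C=124: acc |= 124<<7 -> acc=15970 shift=14 [end]
Varint 1: bytes[0:2] = E2 7C -> value 15970 (2 byte(s))
  byte[2]=0x75 cont=0 payload=0x75=117: acc |= 117<<0 -> acc=117 shift=7 [end]
Varint 2: bytes[2:3] = 75 -> value 117 (1 byte(s))
  byte[3]=0x2D cont=0 payload=0x2D=45: acc |= 45<<0 -> acc=45 shift=7 [end]
Varint 3: bytes[3:4] = 2D -> value 45 (1 byte(s))
  byte[4]=0xA6 cont=1 payload=0x26=38: acc |= 38<<0 -> acc=38 shift=7
  byte[5]=0x74 cont=0 payload=0x74=116: acc |= 116<<7 -> acc=14886 shift=14 [end]
Varint 4: bytes[4:6] = A6 74 -> value 14886 (2 byte(s))
  byte[6]=0x82 cont=1 payload=0x02=2: acc |= 2<<0 -> acc=2 shift=7
  byte[7]=0xBA cont=1 payload=0x3A=58: acc |= 58<<7 -> acc=7426 shift=14
  byte[8]=0x25 cont=0 payload=0x25=37: acc |= 37<<14 -> acc=613634 shift=21 [end]
Varint 5: bytes[6:9] = 82 BA 25 -> value 613634 (3 byte(s))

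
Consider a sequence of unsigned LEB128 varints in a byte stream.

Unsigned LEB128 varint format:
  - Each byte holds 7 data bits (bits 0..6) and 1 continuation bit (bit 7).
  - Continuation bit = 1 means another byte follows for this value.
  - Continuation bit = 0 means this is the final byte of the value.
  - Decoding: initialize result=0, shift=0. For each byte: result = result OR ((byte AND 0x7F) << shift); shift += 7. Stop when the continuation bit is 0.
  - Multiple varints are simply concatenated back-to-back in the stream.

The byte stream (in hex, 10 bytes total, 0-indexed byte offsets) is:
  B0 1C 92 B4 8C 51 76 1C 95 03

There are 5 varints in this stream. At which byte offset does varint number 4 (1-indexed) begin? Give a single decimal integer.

  byte[0]=0xB0 cont=1 payload=0x30=48: acc |= 48<<0 -> acc=48 shift=7
  byte[1]=0x1C cont=0 payload=0x1C=28: acc |= 28<<7 -> acc=3632 shift=14 [end]
Varint 1: bytes[0:2] = B0 1C -> value 3632 (2 byte(s))
  byte[2]=0x92 cont=1 payload=0x12=18: acc |= 18<<0 -> acc=18 shift=7
  byte[3]=0xB4 cont=1 payload=0x34=52: acc |= 52<<7 -> acc=6674 shift=14
  byte[4]=0x8C cont=1 payload=0x0C=12: acc |= 12<<14 -> acc=203282 shift=21
  byte[5]=0x51 cont=0 payload=0x51=81: acc |= 81<<21 -> acc=170072594 shift=28 [end]
Varint 2: bytes[2:6] = 92 B4 8C 51 -> value 170072594 (4 byte(s))
  byte[6]=0x76 cont=0 payload=0x76=118: acc |= 118<<0 -> acc=118 shift=7 [end]
Varint 3: bytes[6:7] = 76 -> value 118 (1 byte(s))
  byte[7]=0x1C cont=0 payload=0x1C=28: acc |= 28<<0 -> acc=28 shift=7 [end]
Varint 4: bytes[7:8] = 1C -> value 28 (1 byte(s))
  byte[8]=0x95 cont=1 payload=0x15=21: acc |= 21<<0 -> acc=21 shift=7
  byte[9]=0x03 cont=0 payload=0x03=3: acc |= 3<<7 -> acc=405 shift=14 [end]
Varint 5: bytes[8:10] = 95 03 -> value 405 (2 byte(s))

Answer: 7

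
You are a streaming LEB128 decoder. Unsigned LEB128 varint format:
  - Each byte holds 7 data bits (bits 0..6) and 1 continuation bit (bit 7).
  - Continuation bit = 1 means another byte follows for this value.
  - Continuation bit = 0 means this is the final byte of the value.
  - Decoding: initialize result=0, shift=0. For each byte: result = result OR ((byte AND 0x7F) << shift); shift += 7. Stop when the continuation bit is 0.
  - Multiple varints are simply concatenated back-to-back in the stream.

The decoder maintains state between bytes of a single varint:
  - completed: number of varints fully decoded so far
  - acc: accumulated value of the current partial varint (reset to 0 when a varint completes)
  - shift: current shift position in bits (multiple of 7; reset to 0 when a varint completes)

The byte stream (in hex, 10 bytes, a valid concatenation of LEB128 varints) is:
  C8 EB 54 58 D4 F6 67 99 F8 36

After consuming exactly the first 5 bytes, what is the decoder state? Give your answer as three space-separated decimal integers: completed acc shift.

byte[0]=0xC8 cont=1 payload=0x48: acc |= 72<<0 -> completed=0 acc=72 shift=7
byte[1]=0xEB cont=1 payload=0x6B: acc |= 107<<7 -> completed=0 acc=13768 shift=14
byte[2]=0x54 cont=0 payload=0x54: varint #1 complete (value=1390024); reset -> completed=1 acc=0 shift=0
byte[3]=0x58 cont=0 payload=0x58: varint #2 complete (value=88); reset -> completed=2 acc=0 shift=0
byte[4]=0xD4 cont=1 payload=0x54: acc |= 84<<0 -> completed=2 acc=84 shift=7

Answer: 2 84 7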